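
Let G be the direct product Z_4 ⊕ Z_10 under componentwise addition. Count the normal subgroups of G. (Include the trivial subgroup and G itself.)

G is abelian, so every subgroup is normal.
G has 16 subgroups in total, hence 16 normal subgroups.

16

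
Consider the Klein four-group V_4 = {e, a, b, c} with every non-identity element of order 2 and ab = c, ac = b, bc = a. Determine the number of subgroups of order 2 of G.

|G| = 4 and 2 | 4, so subgroups of order 2 are possible by Lagrange.
The subgroups of order 2 are: {e, a}; {e, b}; {e, c}.
So G has 3 subgroups of order 2.

3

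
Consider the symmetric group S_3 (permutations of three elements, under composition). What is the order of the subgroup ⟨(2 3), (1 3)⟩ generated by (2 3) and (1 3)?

6

|⟨(2 3)⟩| = 2 and |⟨(1 3)⟩| = 2, so |H| is a multiple of lcm(2, 2) = 2 and divides |G| = 6.
Closing {(2 3), (1 3)} under the group operation gives all of G, so |H| = 6.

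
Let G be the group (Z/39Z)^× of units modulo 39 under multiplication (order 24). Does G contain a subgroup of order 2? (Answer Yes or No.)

2 | 24. A subgroup of order 2 is {1, 14}.

Yes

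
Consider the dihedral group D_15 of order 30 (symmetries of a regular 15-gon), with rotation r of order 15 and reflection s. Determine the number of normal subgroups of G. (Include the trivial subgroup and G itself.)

5

G has 28 subgroups. Checking conjugation-invariance by order — order 1: 1/1 normal; order 2: 0/15 normal; order 3: 1/1 normal; order 5: 1/1 normal; order 6: 0/5 normal; order 10: 0/3 normal; order 15: 1/1 normal; order 30: 1/1 normal.
Total normal subgroups: 5.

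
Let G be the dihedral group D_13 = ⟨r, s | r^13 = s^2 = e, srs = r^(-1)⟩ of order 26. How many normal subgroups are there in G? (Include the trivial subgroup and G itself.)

G has 16 subgroups. Checking conjugation-invariance by order — order 1: 1/1 normal; order 2: 0/13 normal; order 13: 1/1 normal; order 26: 1/1 normal.
Total normal subgroups: 3.

3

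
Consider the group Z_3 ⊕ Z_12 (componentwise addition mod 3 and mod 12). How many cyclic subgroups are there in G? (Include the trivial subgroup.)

Each element a generates a cyclic subgroup ⟨a⟩; distinct elements may generate the same one (a cyclic group of order d has φ(d) generators).
Cyclic subgroups by order — order 1: 1; order 2: 1; order 3: 4; order 4: 1; order 6: 4; order 12: 4.
Total: 15.

15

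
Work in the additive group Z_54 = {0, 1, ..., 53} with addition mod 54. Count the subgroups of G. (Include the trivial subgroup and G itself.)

8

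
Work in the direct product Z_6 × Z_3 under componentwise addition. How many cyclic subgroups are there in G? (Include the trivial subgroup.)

10

Group the elements of G by the cyclic subgroup they generate; each cyclic subgroup of order d accounts for φ(d) elements.
Cyclic subgroups by order — order 1: 1; order 2: 1; order 3: 4; order 6: 4.
Total: 10.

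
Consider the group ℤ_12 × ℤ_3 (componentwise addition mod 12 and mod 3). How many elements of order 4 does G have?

2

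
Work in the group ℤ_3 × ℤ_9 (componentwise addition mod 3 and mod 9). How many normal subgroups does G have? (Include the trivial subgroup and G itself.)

G is abelian, so every subgroup is normal.
G has 10 subgroups in total, hence 10 normal subgroups.

10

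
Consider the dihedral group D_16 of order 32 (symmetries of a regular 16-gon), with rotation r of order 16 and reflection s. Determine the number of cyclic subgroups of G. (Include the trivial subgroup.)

A cyclic subgroup of order d is generated by each of its φ(d) elements of order d, so the cyclic subgroups of order d number (#elements of order d)/φ(d).
Cyclic subgroups by order — order 1: 1; order 2: 17; order 4: 1; order 8: 1; order 16: 1.
Total: 21.

21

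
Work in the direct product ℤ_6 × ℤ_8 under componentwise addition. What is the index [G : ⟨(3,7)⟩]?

|⟨(3,7)⟩| = 8 and |G| = 48.
By Lagrange, [G : H] = |G|/|H| = 48/8 = 6.

6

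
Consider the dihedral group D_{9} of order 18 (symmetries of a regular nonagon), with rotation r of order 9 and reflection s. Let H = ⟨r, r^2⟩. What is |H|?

9

|⟨r⟩| = 9 and |⟨r^2⟩| = 9, so |H| is a multiple of lcm(9, 9) = 9 and divides |G| = 18.
Closing under the operation: H = {e, r, r^2, r^3, r^4, r^5, r^6, r^7, r^8}, so |H| = 9.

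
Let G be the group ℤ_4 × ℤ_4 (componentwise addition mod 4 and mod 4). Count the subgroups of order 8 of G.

3

|G| = 16 and 8 | 16, so subgroups of order 8 are possible by Lagrange.
The subgroups of order 8 are: {(0,0), (0,1), (0,2), (0,3), (2,0), (2,1), (2,2), (2,3)}; {(0,0), (0,2), (1,0), (1,2), (2,0), (2,2), (3,0), (3,2)}; {(0,0), (0,2), (1,1), (1,3), (2,0), (2,2), (3,1), (3,3)}.
So G has 3 subgroups of order 8.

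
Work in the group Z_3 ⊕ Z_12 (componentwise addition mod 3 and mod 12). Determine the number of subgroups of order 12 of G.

4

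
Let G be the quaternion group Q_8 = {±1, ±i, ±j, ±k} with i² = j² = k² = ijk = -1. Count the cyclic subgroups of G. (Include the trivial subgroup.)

5

Group the elements of G by the cyclic subgroup they generate; each cyclic subgroup of order d accounts for φ(d) elements.
Cyclic subgroups by order — order 1: 1; order 2: 1; order 4: 3.
Total: 5.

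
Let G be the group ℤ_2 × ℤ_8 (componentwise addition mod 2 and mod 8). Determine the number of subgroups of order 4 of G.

3

|G| = 16 and 4 | 16, so subgroups of order 4 are possible by Lagrange.
The subgroups of order 4 are: {(0,0), (0,2), (0,4), (0,6)}; {(0,0), (0,4), (1,0), (1,4)}; {(0,0), (0,4), (1,2), (1,6)}.
So G has 3 subgroups of order 4.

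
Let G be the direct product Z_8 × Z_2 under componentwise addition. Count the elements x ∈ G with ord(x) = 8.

8

An element (a,b) has order lcm(ord(a), ord(b)); count pairs with lcm equal to 8.
Enumerating gives 8 such elements.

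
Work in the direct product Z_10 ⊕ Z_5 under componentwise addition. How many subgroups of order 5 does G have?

6

|G| = 50 and 5 | 50, so subgroups of order 5 are possible by Lagrange.
The subgroups of order 5 are: {(0,0), (0,1), (0,2), (0,3), (0,4)}; {(0,0), (2,0), (4,0), (6,0), (8,0)}; {(0,0), (2,1), (4,2), (6,3), (8,4)}; {(0,0), (2,2), (4,4), (6,1), (8,3)}; … (6 in all).
So G has 6 subgroups of order 5.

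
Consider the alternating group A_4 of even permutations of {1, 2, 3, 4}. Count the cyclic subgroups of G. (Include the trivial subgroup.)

A cyclic subgroup of order d is generated by each of its φ(d) elements of order d, so the cyclic subgroups of order d number (#elements of order d)/φ(d).
Cyclic subgroups by order — order 1: 1; order 2: 3; order 3: 4.
Total: 8.

8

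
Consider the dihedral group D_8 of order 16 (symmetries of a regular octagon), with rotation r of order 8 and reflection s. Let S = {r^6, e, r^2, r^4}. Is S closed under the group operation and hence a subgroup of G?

|S| = 4 divides |G| = 16, consistent with Lagrange.
S contains the identity, every element's inverse is in S, and S is closed under ·: it is a subgroup.
In fact S = ⟨r^6⟩.

Yes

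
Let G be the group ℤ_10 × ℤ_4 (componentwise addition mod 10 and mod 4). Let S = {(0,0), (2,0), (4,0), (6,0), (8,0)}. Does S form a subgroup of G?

Yes

|S| = 5 divides |G| = 40, consistent with Lagrange.
S contains the identity, every element's inverse is in S, and S is closed under +: it is a subgroup.
In fact S = ⟨(4,0)⟩.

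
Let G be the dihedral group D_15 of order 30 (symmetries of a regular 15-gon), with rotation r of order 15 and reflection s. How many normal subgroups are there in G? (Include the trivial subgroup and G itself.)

G has 28 subgroups. Checking conjugation-invariance by order — order 1: 1/1 normal; order 2: 0/15 normal; order 3: 1/1 normal; order 5: 1/1 normal; order 6: 0/5 normal; order 10: 0/3 normal; order 15: 1/1 normal; order 30: 1/1 normal.
Total normal subgroups: 5.

5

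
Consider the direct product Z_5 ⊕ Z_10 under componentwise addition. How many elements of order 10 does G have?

An element (a,b) has order lcm(ord(a), ord(b)); count pairs with lcm equal to 10.
Enumerating gives 24 such elements.

24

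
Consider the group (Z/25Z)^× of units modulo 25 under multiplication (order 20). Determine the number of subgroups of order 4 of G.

|G| = 20 and 4 | 20, so subgroups of order 4 are possible by Lagrange.
The subgroups of order 4 are: {1, 7, 18, 24}.
So G has 1 subgroup of order 4.

1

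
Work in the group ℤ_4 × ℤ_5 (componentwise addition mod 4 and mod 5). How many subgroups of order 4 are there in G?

|G| = 20 and 4 | 20, so subgroups of order 4 are possible by Lagrange.
The subgroups of order 4 are: {(0,0), (1,0), (2,0), (3,0)}.
So G has 1 subgroup of order 4.

1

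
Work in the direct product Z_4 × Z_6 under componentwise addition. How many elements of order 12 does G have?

8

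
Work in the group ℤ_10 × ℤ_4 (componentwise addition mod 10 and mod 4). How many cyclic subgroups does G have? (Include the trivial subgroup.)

Group the elements of G by the cyclic subgroup they generate; each cyclic subgroup of order d accounts for φ(d) elements.
Cyclic subgroups by order — order 1: 1; order 2: 3; order 4: 2; order 5: 1; order 10: 3; order 20: 2.
Total: 12.

12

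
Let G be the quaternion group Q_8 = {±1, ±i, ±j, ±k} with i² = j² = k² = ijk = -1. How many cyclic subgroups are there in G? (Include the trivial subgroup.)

5

Each element a generates a cyclic subgroup ⟨a⟩; distinct elements may generate the same one (a cyclic group of order d has φ(d) generators).
Cyclic subgroups by order — order 1: 1; order 2: 1; order 4: 3.
Total: 5.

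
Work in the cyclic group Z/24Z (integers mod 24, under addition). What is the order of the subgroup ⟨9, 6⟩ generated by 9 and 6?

|⟨9⟩| = 8 and |⟨6⟩| = 4, so |H| is a multiple of lcm(8, 4) = 8 and divides |G| = 24.
Closing under the operation: H = {0, 3, 6, 9, 12, 15, 18, 21}, so |H| = 8.

8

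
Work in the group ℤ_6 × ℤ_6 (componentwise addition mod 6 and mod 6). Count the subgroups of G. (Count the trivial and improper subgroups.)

|G| = 36, so by Lagrange every subgroup order divides 36. Divisors: 1, 2, 3, 4, 6, 9, 12, 18, 36.
Subgroups by order — order 1: 1; order 2: 3; order 3: 4; order 4: 1; order 6: 12; order 9: 1; order 12: 4; order 18: 3; order 36: 1.
Total: 1 + 3 + 4 + 1 + 12 + 1 + 4 + 3 + 1 = 30.

30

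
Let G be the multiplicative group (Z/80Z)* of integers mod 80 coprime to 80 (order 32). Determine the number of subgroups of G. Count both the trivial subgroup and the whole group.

|G| = 32, so by Lagrange every subgroup order divides 32. Divisors: 1, 2, 4, 8, 16, 32.
Subgroups by order — order 1: 1; order 2: 7; order 4: 19; order 8: 19; order 16: 7; order 32: 1.
Total: 1 + 7 + 19 + 19 + 7 + 1 = 54.

54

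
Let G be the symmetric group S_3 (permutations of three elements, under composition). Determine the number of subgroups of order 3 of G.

|G| = 6 and 3 | 6, so subgroups of order 3 are possible by Lagrange.
The subgroups of order 3 are: {e, (1 2 3), (1 3 2)}.
So G has 1 subgroup of order 3.

1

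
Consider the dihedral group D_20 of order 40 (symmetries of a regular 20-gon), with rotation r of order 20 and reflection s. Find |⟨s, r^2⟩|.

20

|⟨s⟩| = 2 and |⟨r^2⟩| = 10, so |H| is a multiple of lcm(2, 10) = 10 and divides |G| = 40.
Closing under the operation: H = {e, r^2, r^4, r^6, r^8, r^10, r^12, r^14, r^16, r^18, s, r^2s, r^4s, r^6s, r^8s, r^10s, r^12s, r^14s, r^16s, r^18s}, so |H| = 20.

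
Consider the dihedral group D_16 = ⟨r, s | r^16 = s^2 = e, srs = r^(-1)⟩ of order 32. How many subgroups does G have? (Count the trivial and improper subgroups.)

36

|G| = 32, so by Lagrange every subgroup order divides 32. Divisors: 1, 2, 4, 8, 16, 32.
Subgroups by order — order 1: 1; order 2: 17; order 4: 9; order 8: 5; order 16: 3; order 32: 1.
Total: 1 + 17 + 9 + 5 + 3 + 1 = 36.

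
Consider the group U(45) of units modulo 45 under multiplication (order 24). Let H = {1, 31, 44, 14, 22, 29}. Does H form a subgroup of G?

22 ∈ H but its inverse 43 ∉ H, so H is not a subgroup.

No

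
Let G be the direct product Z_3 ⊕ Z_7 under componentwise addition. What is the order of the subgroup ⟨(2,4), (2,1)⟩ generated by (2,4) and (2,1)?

21

|⟨(2,4)⟩| = 21 and |⟨(2,1)⟩| = 21, so |H| is a multiple of lcm(21, 21) = 21 and divides |G| = 21.
Closing {(2,4), (2,1)} under the group operation gives all of G, so |H| = 21.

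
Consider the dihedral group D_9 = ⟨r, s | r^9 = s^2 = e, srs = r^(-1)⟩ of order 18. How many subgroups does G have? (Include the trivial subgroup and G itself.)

16

|G| = 18, so by Lagrange every subgroup order divides 18. Divisors: 1, 2, 3, 6, 9, 18.
Subgroups by order — order 1: 1; order 2: 9; order 3: 1; order 6: 3; order 9: 1; order 18: 1.
Total: 1 + 9 + 1 + 3 + 1 + 1 = 16.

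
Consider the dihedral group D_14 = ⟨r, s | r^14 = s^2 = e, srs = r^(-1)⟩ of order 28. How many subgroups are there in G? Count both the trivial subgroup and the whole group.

|G| = 28, so by Lagrange every subgroup order divides 28. Divisors: 1, 2, 4, 7, 14, 28.
Subgroups by order — order 1: 1; order 2: 15; order 4: 7; order 7: 1; order 14: 3; order 28: 1.
Total: 1 + 15 + 7 + 1 + 3 + 1 = 28.

28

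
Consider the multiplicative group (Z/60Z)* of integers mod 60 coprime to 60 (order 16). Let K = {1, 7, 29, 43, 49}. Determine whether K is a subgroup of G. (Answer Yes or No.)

|K| = 5 does not divide |G| = 16, so by Lagrange K is not a subgroup.

No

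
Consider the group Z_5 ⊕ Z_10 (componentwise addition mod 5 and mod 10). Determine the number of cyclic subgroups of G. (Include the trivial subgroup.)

A cyclic subgroup of order d is generated by each of its φ(d) elements of order d, so the cyclic subgroups of order d number (#elements of order d)/φ(d).
Cyclic subgroups by order — order 1: 1; order 2: 1; order 5: 6; order 10: 6.
Total: 14.

14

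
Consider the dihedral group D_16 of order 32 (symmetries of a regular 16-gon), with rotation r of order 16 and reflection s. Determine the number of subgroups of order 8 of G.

|G| = 32 and 8 | 32, so subgroups of order 8 are possible by Lagrange.
The subgroups of order 8 are: {e, r^2, r^4, r^6, r^8, r^10, r^12, r^14}; {e, r^4, r^8, r^12, r^2s, r^6s, r^10s, r^14s}; {e, r^4, r^8, r^12, r^3s, r^7s, r^11s, r^15s}; {e, r^4, r^8, r^12, s, r^4s, r^8s, r^12s}; … (5 in all).
So G has 5 subgroups of order 8.

5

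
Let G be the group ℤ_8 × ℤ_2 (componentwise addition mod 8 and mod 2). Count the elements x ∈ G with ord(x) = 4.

4

An element (a,b) has order lcm(ord(a), ord(b)); count pairs with lcm equal to 4.
Enumerating gives 4 such elements.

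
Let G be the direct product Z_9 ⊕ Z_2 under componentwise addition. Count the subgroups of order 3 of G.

1

|G| = 18 and 3 | 18, so subgroups of order 3 are possible by Lagrange.
The subgroups of order 3 are: {(0,0), (3,0), (6,0)}.
So G has 1 subgroup of order 3.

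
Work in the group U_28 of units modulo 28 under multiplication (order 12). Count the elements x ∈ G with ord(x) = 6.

6

The elements of order 6 are: 3, 5, 11, 17, 19, 23.
That's 6.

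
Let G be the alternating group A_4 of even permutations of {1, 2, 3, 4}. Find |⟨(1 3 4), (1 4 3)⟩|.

|⟨(1 3 4)⟩| = 3 and |⟨(1 4 3)⟩| = 3, so |H| is a multiple of lcm(3, 3) = 3 and divides |G| = 12.
Closing under the operation: H = {e, (1 3 4), (1 4 3)}, so |H| = 3.

3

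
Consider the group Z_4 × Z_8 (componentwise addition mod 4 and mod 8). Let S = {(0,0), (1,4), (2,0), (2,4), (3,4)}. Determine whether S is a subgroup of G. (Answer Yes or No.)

|S| = 5 does not divide |G| = 32, so by Lagrange S is not a subgroup.

No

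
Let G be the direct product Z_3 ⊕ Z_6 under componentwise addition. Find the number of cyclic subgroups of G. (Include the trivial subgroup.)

10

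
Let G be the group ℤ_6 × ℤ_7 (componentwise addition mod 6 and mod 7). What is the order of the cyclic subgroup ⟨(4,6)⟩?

21

The order of (4,6) in Z_6 × Z_7 is lcm(ord(4) in Z_6, ord(6) in Z_7).
ord(4) = 3 and ord(6) = 7, so |⟨(4,6)⟩| = lcm(3, 7) = 21.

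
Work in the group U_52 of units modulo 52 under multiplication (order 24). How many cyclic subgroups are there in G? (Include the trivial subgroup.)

Each element a generates a cyclic subgroup ⟨a⟩; distinct elements may generate the same one (a cyclic group of order d has φ(d) generators).
Cyclic subgroups by order — order 1: 1; order 2: 3; order 3: 1; order 4: 2; order 6: 3; order 12: 2.
Total: 12.

12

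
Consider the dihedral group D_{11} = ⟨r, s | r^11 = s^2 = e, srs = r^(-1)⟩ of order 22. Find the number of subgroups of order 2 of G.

|G| = 22 and 2 | 22, so subgroups of order 2 are possible by Lagrange.
The subgroups of order 2 are: {e, r^10s}; {e, r^2s}; {e, r^3s}; {e, r^4s}; … (11 in all).
So G has 11 subgroups of order 2.

11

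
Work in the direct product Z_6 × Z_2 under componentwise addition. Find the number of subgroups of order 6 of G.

3

|G| = 12 and 6 | 12, so subgroups of order 6 are possible by Lagrange.
The subgroups of order 6 are: {(0,0), (0,1), (2,0), (2,1), (4,0), (4,1)}; {(0,0), (1,0), (2,0), (3,0), (4,0), (5,0)}; {(0,0), (1,1), (2,0), (3,1), (4,0), (5,1)}.
So G has 3 subgroups of order 6.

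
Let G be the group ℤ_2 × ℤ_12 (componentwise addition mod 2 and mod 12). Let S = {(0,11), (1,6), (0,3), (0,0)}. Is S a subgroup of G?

(0,3) ∈ S but its inverse (0,9) ∉ S, so S is not a subgroup.

No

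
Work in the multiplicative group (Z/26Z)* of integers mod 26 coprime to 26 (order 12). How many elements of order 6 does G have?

2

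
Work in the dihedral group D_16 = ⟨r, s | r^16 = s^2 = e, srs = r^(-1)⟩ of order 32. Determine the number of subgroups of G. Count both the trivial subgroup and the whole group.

36

|G| = 32, so by Lagrange every subgroup order divides 32. Divisors: 1, 2, 4, 8, 16, 32.
Subgroups by order — order 1: 1; order 2: 17; order 4: 9; order 8: 5; order 16: 3; order 32: 1.
Total: 1 + 17 + 9 + 5 + 3 + 1 = 36.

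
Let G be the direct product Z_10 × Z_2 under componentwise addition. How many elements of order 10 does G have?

An element (a,b) has order lcm(ord(a), ord(b)); count pairs with lcm equal to 10.
Enumerating gives 12 such elements.

12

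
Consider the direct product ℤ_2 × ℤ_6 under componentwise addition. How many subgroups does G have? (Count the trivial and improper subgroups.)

|G| = 12, so by Lagrange every subgroup order divides 12. Divisors: 1, 2, 3, 4, 6, 12.
Subgroups by order — order 1: 1; order 2: 3; order 3: 1; order 4: 1; order 6: 3; order 12: 1.
Total: 1 + 3 + 1 + 1 + 3 + 1 = 10.

10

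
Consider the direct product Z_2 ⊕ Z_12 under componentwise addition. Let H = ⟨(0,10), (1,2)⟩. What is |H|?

12

|⟨(0,10)⟩| = 6 and |⟨(1,2)⟩| = 6, so |H| is a multiple of lcm(6, 6) = 6 and divides |G| = 24.
Closing under the operation: H = {(0,0), (0,2), (0,4), (0,6), (0,8), (0,10), (1,0), (1,2), (1,4), (1,6), (1,8), (1,10)}, so |H| = 12.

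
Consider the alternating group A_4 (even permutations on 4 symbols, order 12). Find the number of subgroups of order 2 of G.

3

|G| = 12 and 2 | 12, so subgroups of order 2 are possible by Lagrange.
The subgroups of order 2 are: {e, (1 2)(3 4)}; {e, (1 3)(2 4)}; {e, (1 4)(2 3)}.
So G has 3 subgroups of order 2.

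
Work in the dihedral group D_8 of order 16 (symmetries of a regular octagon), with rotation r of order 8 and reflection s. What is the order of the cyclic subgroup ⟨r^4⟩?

Computing powers of r^4: the smallest k with (r^4)^k = e is k = 2.

2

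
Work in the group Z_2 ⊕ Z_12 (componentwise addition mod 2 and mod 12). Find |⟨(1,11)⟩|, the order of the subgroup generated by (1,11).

12

The order of (1,11) in Z_2 × Z_12 is lcm(ord(1) in Z_2, ord(11) in Z_12).
ord(1) = 2 and ord(11) = 12, so |⟨(1,11)⟩| = lcm(2, 12) = 12.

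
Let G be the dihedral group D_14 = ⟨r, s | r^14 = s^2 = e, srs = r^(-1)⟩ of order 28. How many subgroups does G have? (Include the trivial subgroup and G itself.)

|G| = 28, so by Lagrange every subgroup order divides 28. Divisors: 1, 2, 4, 7, 14, 28.
Subgroups by order — order 1: 1; order 2: 15; order 4: 7; order 7: 1; order 14: 3; order 28: 1.
Total: 1 + 15 + 7 + 1 + 3 + 1 = 28.

28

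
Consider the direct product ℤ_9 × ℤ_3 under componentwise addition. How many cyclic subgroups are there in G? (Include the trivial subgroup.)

A cyclic subgroup of order d is generated by each of its φ(d) elements of order d, so the cyclic subgroups of order d number (#elements of order d)/φ(d).
Cyclic subgroups by order — order 1: 1; order 3: 4; order 9: 3.
Total: 8.

8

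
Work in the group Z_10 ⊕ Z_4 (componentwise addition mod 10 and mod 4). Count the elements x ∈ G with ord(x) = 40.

An element (a,b) has order lcm(ord(a), ord(b)); count pairs with lcm equal to 40.
Enumerating gives 0 such elements.

0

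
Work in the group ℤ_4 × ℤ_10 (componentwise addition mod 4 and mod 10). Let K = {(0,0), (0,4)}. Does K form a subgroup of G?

(0,4) ∈ K but its inverse (0,6) ∉ K, so K is not a subgroup.

No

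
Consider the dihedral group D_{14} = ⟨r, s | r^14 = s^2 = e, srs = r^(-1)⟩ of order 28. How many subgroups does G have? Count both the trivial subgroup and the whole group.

28

|G| = 28, so by Lagrange every subgroup order divides 28. Divisors: 1, 2, 4, 7, 14, 28.
Subgroups by order — order 1: 1; order 2: 15; order 4: 7; order 7: 1; order 14: 3; order 28: 1.
Total: 1 + 15 + 7 + 1 + 3 + 1 = 28.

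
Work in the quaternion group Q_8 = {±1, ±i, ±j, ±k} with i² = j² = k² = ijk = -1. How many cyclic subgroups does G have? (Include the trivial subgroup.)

5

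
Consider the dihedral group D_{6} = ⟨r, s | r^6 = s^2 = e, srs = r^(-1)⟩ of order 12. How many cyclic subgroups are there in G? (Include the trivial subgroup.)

Group the elements of G by the cyclic subgroup they generate; each cyclic subgroup of order d accounts for φ(d) elements.
Cyclic subgroups by order — order 1: 1; order 2: 7; order 3: 1; order 6: 1.
Total: 10.

10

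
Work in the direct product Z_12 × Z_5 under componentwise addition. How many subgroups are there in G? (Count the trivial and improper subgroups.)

12

|G| = 60, so by Lagrange every subgroup order divides 60. Divisors: 1, 2, 3, 4, 5, 6, 10, 12, 15, 20, 30, 60.
Subgroups by order — order 1: 1; order 2: 1; order 3: 1; order 4: 1; order 5: 1; order 6: 1; order 10: 1; order 12: 1; order 15: 1; order 20: 1; order 30: 1; order 60: 1.
Total: 1 + 1 + 1 + 1 + 1 + 1 + 1 + 1 + 1 + 1 + 1 + 1 = 12.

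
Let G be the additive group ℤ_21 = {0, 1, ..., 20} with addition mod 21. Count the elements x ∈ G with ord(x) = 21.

In a cyclic group of order 21, the number of elements of order d (for d | 21) is φ(d).
φ(21) = 12.

12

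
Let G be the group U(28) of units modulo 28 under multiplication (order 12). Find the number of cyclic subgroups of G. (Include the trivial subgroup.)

Each element a generates a cyclic subgroup ⟨a⟩; distinct elements may generate the same one (a cyclic group of order d has φ(d) generators).
Cyclic subgroups by order — order 1: 1; order 2: 3; order 3: 1; order 6: 3.
Total: 8.

8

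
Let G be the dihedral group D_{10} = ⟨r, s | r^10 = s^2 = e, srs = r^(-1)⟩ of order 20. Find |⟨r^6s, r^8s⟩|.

10

|⟨r^6s⟩| = 2 and |⟨r^8s⟩| = 2, so |H| is a multiple of lcm(2, 2) = 2 and divides |G| = 20.
Closing under the operation: H = {e, r^2, r^4, r^6, r^8, s, r^2s, r^4s, r^6s, r^8s}, so |H| = 10.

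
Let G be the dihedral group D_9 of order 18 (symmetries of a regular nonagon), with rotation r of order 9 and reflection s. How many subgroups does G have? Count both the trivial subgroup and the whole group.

16

|G| = 18, so by Lagrange every subgroup order divides 18. Divisors: 1, 2, 3, 6, 9, 18.
Subgroups by order — order 1: 1; order 2: 9; order 3: 1; order 6: 3; order 9: 1; order 18: 1.
Total: 1 + 9 + 1 + 3 + 1 + 1 = 16.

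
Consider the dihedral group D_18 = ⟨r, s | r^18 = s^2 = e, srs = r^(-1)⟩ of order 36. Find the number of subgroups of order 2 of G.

|G| = 36 and 2 | 36, so subgroups of order 2 are possible by Lagrange.
The subgroups of order 2 are: {e, r^10s}; {e, r^11s}; {e, r^12s}; {e, r^13s}; … (19 in all).
So G has 19 subgroups of order 2.

19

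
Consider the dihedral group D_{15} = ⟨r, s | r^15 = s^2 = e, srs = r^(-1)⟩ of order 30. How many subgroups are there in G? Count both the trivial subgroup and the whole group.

28

|G| = 30, so by Lagrange every subgroup order divides 30. Divisors: 1, 2, 3, 5, 6, 10, 15, 30.
Subgroups by order — order 1: 1; order 2: 15; order 3: 1; order 5: 1; order 6: 5; order 10: 3; order 15: 1; order 30: 1.
Total: 1 + 15 + 1 + 1 + 5 + 3 + 1 + 1 = 28.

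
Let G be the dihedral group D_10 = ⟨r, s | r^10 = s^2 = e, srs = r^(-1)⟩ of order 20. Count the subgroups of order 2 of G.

|G| = 20 and 2 | 20, so subgroups of order 2 are possible by Lagrange.
The subgroups of order 2 are: {e, r^2s}; {e, r^3s}; {e, r^4s}; {e, r^5}; … (11 in all).
So G has 11 subgroups of order 2.

11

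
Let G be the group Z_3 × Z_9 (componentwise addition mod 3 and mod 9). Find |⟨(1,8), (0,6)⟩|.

|⟨(1,8)⟩| = 9 and |⟨(0,6)⟩| = 3, so |H| is a multiple of lcm(9, 3) = 9 and divides |G| = 27.
Closing under the operation: H = {(0,0), (0,3), (0,6), (1,2), (1,5), (1,8), (2,1), (2,4), (2,7)}, so |H| = 9.

9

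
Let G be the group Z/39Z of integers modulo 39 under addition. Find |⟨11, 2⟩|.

|⟨11⟩| = 39 and |⟨2⟩| = 39, so |H| is a multiple of lcm(39, 39) = 39 and divides |G| = 39.
Closing {11, 2} under the group operation gives all of G, so |H| = 39.

39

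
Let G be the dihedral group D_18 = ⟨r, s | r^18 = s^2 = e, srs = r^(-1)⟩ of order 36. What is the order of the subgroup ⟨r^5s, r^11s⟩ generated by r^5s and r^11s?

|⟨r^5s⟩| = 2 and |⟨r^11s⟩| = 2, so |H| is a multiple of lcm(2, 2) = 2 and divides |G| = 36.
Closing under the operation: H = {e, r^6, r^12, r^5s, r^11s, r^17s}, so |H| = 6.

6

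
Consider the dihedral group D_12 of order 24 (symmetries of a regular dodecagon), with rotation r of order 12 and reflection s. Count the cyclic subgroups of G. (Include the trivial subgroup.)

Each element a generates a cyclic subgroup ⟨a⟩; distinct elements may generate the same one (a cyclic group of order d has φ(d) generators).
Cyclic subgroups by order — order 1: 1; order 2: 13; order 3: 1; order 4: 1; order 6: 1; order 12: 1.
Total: 18.

18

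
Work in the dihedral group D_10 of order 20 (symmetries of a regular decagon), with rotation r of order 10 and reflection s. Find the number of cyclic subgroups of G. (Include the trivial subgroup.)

Group the elements of G by the cyclic subgroup they generate; each cyclic subgroup of order d accounts for φ(d) elements.
Cyclic subgroups by order — order 1: 1; order 2: 11; order 5: 1; order 10: 1.
Total: 14.

14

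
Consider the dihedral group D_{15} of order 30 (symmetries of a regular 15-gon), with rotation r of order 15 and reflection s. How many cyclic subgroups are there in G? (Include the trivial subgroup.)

A cyclic subgroup of order d is generated by each of its φ(d) elements of order d, so the cyclic subgroups of order d number (#elements of order d)/φ(d).
Cyclic subgroups by order — order 1: 1; order 2: 15; order 3: 1; order 5: 1; order 15: 1.
Total: 19.

19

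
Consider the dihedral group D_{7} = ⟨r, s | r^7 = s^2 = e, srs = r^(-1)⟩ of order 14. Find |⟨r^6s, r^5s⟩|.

14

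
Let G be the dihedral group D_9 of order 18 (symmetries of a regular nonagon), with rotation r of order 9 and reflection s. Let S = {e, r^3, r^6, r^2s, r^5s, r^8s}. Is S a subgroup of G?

|S| = 6 divides |G| = 18, consistent with Lagrange.
S contains the identity, every element's inverse is in S, and S is closed under ·: it is a subgroup.

Yes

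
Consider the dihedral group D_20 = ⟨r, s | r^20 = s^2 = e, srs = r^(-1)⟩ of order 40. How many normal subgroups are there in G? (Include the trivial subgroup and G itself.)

9

G has 48 subgroups. Checking conjugation-invariance by order — order 1: 1/1 normal; order 2: 1/21 normal; order 4: 1/11 normal; order 5: 1/1 normal; order 8: 0/5 normal; order 10: 1/5 normal; order 20: 3/3 normal; order 40: 1/1 normal.
Total normal subgroups: 9.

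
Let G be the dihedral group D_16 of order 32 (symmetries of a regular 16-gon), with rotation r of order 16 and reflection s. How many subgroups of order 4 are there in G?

9

|G| = 32 and 4 | 32, so subgroups of order 4 are possible by Lagrange.
The subgroups of order 4 are: {e, r^8, r^2s, r^10s}; {e, r^8, r^3s, r^11s}; {e, r^4, r^8, r^12}; {e, r^8, r^4s, r^12s}; … (9 in all).
So G has 9 subgroups of order 4.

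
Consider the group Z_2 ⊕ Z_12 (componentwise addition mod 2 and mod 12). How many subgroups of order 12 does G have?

3

|G| = 24 and 12 | 24, so subgroups of order 12 are possible by Lagrange.
The subgroups of order 12 are: {(0,0), (0,1), (0,2), (0,3), (0,4), (0,5), (0,6), (0,7), (0,8), (0,9), (0,10), (0,11)}; {(0,0), (0,2), (0,4), (0,6), (0,8), (0,10), (1,0), (1,2), (1,4), (1,6), (1,8), (1,10)}; {(0,0), (0,2), (0,4), (0,6), (0,8), (0,10), (1,1), (1,3), (1,5), (1,7), (1,9), (1,11)}.
So G has 3 subgroups of order 12.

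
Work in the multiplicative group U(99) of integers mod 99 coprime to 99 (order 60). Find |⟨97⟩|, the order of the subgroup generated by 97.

15

Compute successive powers of 97 mod 99: 97, 4, 91, 16, 67, 64, 70, 58, …; 97^15 ≡ 1 (mod 99).
So |⟨97⟩| = 15.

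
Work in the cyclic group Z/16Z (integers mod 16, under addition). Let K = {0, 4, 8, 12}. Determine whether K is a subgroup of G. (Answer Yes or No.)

|K| = 4 divides |G| = 16, consistent with Lagrange.
K contains the identity, every element's inverse is in K, and K is closed under +: it is a subgroup.
In fact K = ⟨4⟩.

Yes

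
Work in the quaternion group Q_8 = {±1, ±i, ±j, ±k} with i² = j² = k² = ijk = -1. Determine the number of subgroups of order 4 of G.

3

|G| = 8 and 4 | 8, so subgroups of order 4 are possible by Lagrange.
The subgroups of order 4 are: {1, -1, i, -i}; {1, -1, j, -j}; {1, -1, k, -k}.
So G has 3 subgroups of order 4.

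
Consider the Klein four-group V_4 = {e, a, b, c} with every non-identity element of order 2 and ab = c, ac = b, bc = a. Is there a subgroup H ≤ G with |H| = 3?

No

3 does not divide |G| = 4, so by Lagrange no subgroup of order 3 exists.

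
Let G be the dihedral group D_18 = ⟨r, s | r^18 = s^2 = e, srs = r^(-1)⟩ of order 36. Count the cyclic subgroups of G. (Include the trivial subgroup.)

24

A cyclic subgroup of order d is generated by each of its φ(d) elements of order d, so the cyclic subgroups of order d number (#elements of order d)/φ(d).
Cyclic subgroups by order — order 1: 1; order 2: 19; order 3: 1; order 6: 1; order 9: 1; order 18: 1.
Total: 24.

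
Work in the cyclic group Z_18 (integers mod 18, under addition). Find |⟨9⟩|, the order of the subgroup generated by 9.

In Z_18, the order of an element a is n/gcd(a, n).
gcd(9, 18) = 9, so |⟨9⟩| = 18/9 = 2.

2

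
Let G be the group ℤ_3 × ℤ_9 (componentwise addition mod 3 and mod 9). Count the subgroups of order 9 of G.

|G| = 27 and 9 | 27, so subgroups of order 9 are possible by Lagrange.
The subgroups of order 9 are: {(0,0), (0,1), (0,2), (0,3), (0,4), (0,5), (0,6), (0,7), (0,8)}; {(0,0), (0,3), (0,6), (1,0), (1,3), (1,6), (2,0), (2,3), (2,6)}; {(0,0), (0,3), (0,6), (1,1), (1,4), (1,7), (2,2), (2,5), (2,8)}; {(0,0), (0,3), (0,6), (1,2), (1,5), (1,8), (2,1), (2,4), (2,7)}.
So G has 4 subgroups of order 9.

4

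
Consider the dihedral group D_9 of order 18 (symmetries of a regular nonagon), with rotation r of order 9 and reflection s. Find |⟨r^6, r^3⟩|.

|⟨r^6⟩| = 3 and |⟨r^3⟩| = 3, so |H| is a multiple of lcm(3, 3) = 3 and divides |G| = 18.
Closing under the operation: H = {e, r^3, r^6}, so |H| = 3.

3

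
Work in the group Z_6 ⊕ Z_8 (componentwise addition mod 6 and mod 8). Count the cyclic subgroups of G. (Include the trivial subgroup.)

A cyclic subgroup of order d is generated by each of its φ(d) elements of order d, so the cyclic subgroups of order d number (#elements of order d)/φ(d).
Cyclic subgroups by order — order 1: 1; order 2: 3; order 3: 1; order 4: 2; order 6: 3; order 8: 2; order 12: 2; order 24: 2.
Total: 16.

16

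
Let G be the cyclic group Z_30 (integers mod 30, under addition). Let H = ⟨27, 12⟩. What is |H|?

10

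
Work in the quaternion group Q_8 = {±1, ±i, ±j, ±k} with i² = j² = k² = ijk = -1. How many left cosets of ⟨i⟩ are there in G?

2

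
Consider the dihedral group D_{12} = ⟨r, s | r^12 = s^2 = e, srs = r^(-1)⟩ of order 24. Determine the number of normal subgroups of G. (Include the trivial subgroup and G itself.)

9

G has 34 subgroups. Checking conjugation-invariance by order — order 1: 1/1 normal; order 2: 1/13 normal; order 3: 1/1 normal; order 4: 1/7 normal; order 6: 1/5 normal; order 8: 0/3 normal; order 12: 3/3 normal; order 24: 1/1 normal.
Total normal subgroups: 9.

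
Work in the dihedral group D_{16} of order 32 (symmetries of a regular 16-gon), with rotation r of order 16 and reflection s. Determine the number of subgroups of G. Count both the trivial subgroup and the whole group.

|G| = 32, so by Lagrange every subgroup order divides 32. Divisors: 1, 2, 4, 8, 16, 32.
Subgroups by order — order 1: 1; order 2: 17; order 4: 9; order 8: 5; order 16: 3; order 32: 1.
Total: 1 + 17 + 9 + 5 + 3 + 1 = 36.

36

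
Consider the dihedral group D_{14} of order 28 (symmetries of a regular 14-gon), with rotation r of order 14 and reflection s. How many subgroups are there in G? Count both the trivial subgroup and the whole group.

28

|G| = 28, so by Lagrange every subgroup order divides 28. Divisors: 1, 2, 4, 7, 14, 28.
Subgroups by order — order 1: 1; order 2: 15; order 4: 7; order 7: 1; order 14: 3; order 28: 1.
Total: 1 + 15 + 7 + 1 + 3 + 1 = 28.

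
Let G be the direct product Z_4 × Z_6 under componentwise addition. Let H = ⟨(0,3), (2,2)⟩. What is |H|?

12

|⟨(0,3)⟩| = 2 and |⟨(2,2)⟩| = 6, so |H| is a multiple of lcm(2, 6) = 6 and divides |G| = 24.
Closing under the operation: H = {(0,0), (0,1), (0,2), (0,3), (0,4), (0,5), (2,0), (2,1), (2,2), (2,3), (2,4), (2,5)}, so |H| = 12.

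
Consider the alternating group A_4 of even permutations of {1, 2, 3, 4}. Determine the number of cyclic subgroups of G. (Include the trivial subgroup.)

8

Group the elements of G by the cyclic subgroup they generate; each cyclic subgroup of order d accounts for φ(d) elements.
Cyclic subgroups by order — order 1: 1; order 2: 3; order 3: 4.
Total: 8.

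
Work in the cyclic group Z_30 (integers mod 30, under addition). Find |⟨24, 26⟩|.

15

|⟨24⟩| = 5 and |⟨26⟩| = 15, so |H| is a multiple of lcm(5, 15) = 15 and divides |G| = 30.
Closing under the operation: H = {0, 2, 4, 6, 8, 10, 12, 14, 16, 18, 20, 22, 24, 26, 28}, so |H| = 15.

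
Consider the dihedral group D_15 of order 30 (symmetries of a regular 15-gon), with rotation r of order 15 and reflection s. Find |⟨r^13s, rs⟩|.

|⟨r^13s⟩| = 2 and |⟨rs⟩| = 2, so |H| is a multiple of lcm(2, 2) = 2 and divides |G| = 30.
Closing under the operation: H = {e, r^3, r^6, r^9, r^12, rs, r^4s, r^7s, r^10s, r^13s}, so |H| = 10.

10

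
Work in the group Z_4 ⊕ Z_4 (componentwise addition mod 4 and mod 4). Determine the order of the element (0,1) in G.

The order of (0,1) in Z_4 × Z_4 is lcm(ord(0) in Z_4, ord(1) in Z_4).
ord(0) = 1 and ord(1) = 4, so |⟨(0,1)⟩| = lcm(1, 4) = 4.

4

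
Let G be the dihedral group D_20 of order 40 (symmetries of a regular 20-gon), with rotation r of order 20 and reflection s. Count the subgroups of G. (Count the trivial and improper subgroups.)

|G| = 40, so by Lagrange every subgroup order divides 40. Divisors: 1, 2, 4, 5, 8, 10, 20, 40.
Subgroups by order — order 1: 1; order 2: 21; order 4: 11; order 5: 1; order 8: 5; order 10: 5; order 20: 3; order 40: 1.
Total: 1 + 21 + 11 + 1 + 5 + 5 + 3 + 1 = 48.

48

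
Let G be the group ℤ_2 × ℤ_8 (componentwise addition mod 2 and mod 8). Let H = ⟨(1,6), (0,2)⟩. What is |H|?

|⟨(1,6)⟩| = 4 and |⟨(0,2)⟩| = 4, so |H| is a multiple of lcm(4, 4) = 4 and divides |G| = 16.
Closing under the operation: H = {(0,0), (0,2), (0,4), (0,6), (1,0), (1,2), (1,4), (1,6)}, so |H| = 8.

8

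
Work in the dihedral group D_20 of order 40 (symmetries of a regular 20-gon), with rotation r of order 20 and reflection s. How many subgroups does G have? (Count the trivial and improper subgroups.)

48

|G| = 40, so by Lagrange every subgroup order divides 40. Divisors: 1, 2, 4, 5, 8, 10, 20, 40.
Subgroups by order — order 1: 1; order 2: 21; order 4: 11; order 5: 1; order 8: 5; order 10: 5; order 20: 3; order 40: 1.
Total: 1 + 21 + 11 + 1 + 5 + 5 + 3 + 1 = 48.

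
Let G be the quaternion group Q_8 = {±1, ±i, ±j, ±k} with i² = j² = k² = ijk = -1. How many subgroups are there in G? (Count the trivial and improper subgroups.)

6

|G| = 8, so by Lagrange every subgroup order divides 8. Divisors: 1, 2, 4, 8.
Subgroups by order — order 1: 1; order 2: 1; order 4: 3; order 8: 1.
Total: 1 + 1 + 3 + 1 = 6.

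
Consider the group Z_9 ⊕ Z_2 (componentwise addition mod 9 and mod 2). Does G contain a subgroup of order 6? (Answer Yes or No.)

Yes

6 | 18. A subgroup of order 6 is {(0,0), (0,1), (3,0), (3,1), (6,0), (6,1)}.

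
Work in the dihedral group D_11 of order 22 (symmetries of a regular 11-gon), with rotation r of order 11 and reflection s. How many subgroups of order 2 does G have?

11

|G| = 22 and 2 | 22, so subgroups of order 2 are possible by Lagrange.
The subgroups of order 2 are: {e, r^10s}; {e, r^2s}; {e, r^3s}; {e, r^4s}; … (11 in all).
So G has 11 subgroups of order 2.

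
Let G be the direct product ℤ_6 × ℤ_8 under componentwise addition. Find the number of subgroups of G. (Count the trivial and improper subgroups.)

|G| = 48, so by Lagrange every subgroup order divides 48. Divisors: 1, 2, 3, 4, 6, 8, 12, 16, 24, 48.
Subgroups by order — order 1: 1; order 2: 3; order 3: 1; order 4: 3; order 6: 3; order 8: 3; order 12: 3; order 16: 1; order 24: 3; order 48: 1.
Total: 1 + 3 + 1 + 3 + 3 + 3 + 3 + 1 + 3 + 1 = 22.

22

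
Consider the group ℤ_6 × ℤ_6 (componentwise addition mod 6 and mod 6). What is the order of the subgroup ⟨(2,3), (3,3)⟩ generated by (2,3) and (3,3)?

|⟨(2,3)⟩| = 6 and |⟨(3,3)⟩| = 2, so |H| is a multiple of lcm(6, 2) = 6 and divides |G| = 36.
Closing under the operation: H = {(0,0), (0,3), (1,0), (1,3), (2,0), (2,3), (3,0), (3,3), (4,0), (4,3), (5,0), (5,3)}, so |H| = 12.

12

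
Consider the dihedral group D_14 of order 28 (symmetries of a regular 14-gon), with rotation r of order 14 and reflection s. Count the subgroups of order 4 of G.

|G| = 28 and 4 | 28, so subgroups of order 4 are possible by Lagrange.
The subgroups of order 4 are: {e, r^7, r^3s, r^10s}; {e, r^7, r^4s, r^11s}; {e, r^7, r^5s, r^12s}; {e, r^7, r^6s, r^13s}; … (7 in all).
So G has 7 subgroups of order 4.

7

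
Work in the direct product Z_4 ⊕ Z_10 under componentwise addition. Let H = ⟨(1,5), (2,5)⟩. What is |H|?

|⟨(1,5)⟩| = 4 and |⟨(2,5)⟩| = 2, so |H| is a multiple of lcm(4, 2) = 4 and divides |G| = 40.
Closing under the operation: H = {(0,0), (0,5), (1,0), (1,5), (2,0), (2,5), (3,0), (3,5)}, so |H| = 8.

8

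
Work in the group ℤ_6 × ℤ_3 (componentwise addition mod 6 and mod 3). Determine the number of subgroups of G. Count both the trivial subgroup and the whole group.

|G| = 18, so by Lagrange every subgroup order divides 18. Divisors: 1, 2, 3, 6, 9, 18.
Subgroups by order — order 1: 1; order 2: 1; order 3: 4; order 6: 4; order 9: 1; order 18: 1.
Total: 1 + 1 + 4 + 4 + 1 + 1 = 12.

12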